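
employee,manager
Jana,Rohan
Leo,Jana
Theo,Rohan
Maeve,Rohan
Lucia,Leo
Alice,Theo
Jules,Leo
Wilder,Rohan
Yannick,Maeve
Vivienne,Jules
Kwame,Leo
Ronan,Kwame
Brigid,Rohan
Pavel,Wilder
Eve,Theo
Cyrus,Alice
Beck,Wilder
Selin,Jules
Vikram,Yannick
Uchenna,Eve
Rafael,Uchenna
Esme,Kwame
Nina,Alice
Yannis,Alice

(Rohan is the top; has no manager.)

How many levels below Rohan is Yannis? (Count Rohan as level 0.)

Chain from Yannis up to Rohan: Yannis → Alice → Theo → Rohan. That is 3 steps up, so Yannis is 3 levels below Rohan.

3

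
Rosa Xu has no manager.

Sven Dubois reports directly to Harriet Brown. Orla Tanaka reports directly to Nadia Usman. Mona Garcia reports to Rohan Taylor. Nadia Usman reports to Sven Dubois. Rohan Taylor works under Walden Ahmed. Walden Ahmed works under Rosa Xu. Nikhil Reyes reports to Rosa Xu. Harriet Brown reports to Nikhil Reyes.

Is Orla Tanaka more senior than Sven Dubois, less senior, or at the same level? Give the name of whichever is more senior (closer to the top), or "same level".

Sven Dubois

Orla Tanaka is 5 levels below Rosa Xu; Sven Dubois is 3. Sven Dubois is higher.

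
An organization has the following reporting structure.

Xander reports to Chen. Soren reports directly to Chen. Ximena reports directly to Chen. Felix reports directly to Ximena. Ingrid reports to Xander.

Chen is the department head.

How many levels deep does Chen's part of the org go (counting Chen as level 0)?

The longest chain under Chen runs Chen → Xander → Ingrid, which is 2 levels below Chen.

2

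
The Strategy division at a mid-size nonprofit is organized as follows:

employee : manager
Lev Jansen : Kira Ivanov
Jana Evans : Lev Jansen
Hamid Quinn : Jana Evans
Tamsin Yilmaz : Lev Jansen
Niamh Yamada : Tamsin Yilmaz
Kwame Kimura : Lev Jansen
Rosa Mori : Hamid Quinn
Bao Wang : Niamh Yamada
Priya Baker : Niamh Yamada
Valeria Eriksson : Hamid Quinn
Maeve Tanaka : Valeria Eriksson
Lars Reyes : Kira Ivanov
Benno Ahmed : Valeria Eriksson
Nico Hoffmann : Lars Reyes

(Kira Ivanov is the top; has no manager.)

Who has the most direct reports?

Lev Jansen

Direct-report counts: Kira Ivanov has 2; Lars Reyes has 1; Lev Jansen has 3; Tamsin Yilmaz has 1; Niamh Yamada has 2; Jana Evans has 1; Hamid Quinn has 2; Valeria Eriksson has 2. The largest is 3, held by Lev Jansen.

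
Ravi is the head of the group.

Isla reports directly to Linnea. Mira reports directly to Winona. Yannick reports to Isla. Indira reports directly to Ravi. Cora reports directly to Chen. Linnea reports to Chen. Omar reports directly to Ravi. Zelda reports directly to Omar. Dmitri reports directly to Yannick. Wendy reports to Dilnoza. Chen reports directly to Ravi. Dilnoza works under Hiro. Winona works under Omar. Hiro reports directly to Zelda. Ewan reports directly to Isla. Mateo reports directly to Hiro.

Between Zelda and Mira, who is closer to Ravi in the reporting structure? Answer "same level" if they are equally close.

Zelda

Zelda is 2 levels below Ravi; Mira is 3. Zelda is higher.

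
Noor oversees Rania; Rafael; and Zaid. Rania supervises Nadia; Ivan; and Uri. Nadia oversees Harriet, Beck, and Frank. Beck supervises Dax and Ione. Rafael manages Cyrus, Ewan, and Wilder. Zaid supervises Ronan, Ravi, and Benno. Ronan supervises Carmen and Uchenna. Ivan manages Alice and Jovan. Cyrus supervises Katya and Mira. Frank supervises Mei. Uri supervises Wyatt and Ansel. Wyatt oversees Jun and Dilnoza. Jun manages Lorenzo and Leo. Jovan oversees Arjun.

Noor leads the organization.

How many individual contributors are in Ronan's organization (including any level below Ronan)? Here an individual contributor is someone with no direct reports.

2

The people in Ronan's organization with no one reporting to them are Uchenna, Carmen. That is 2.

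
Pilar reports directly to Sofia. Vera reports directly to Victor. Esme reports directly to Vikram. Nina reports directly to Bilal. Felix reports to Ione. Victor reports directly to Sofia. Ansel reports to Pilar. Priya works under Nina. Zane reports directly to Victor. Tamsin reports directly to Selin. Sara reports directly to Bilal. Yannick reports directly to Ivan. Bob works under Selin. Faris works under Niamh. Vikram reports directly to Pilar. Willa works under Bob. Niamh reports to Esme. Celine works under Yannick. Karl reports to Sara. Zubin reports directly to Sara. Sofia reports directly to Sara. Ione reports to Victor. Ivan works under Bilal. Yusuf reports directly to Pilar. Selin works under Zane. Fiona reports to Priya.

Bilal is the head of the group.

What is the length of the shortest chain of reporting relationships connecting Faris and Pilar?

4

Faris is in Pilar's organization: the chain from Faris up to Pilar is Faris → Niamh → Esme → Vikram → Pilar, which is 4 links.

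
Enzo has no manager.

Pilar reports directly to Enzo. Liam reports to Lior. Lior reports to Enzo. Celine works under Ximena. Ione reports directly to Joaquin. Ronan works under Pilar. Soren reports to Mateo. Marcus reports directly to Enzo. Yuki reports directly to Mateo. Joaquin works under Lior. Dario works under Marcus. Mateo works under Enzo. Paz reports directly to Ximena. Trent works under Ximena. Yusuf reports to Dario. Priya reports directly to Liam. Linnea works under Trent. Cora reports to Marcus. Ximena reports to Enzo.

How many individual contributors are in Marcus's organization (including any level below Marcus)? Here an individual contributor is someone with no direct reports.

The people in Marcus's organization with no one reporting to them are Cora, Yusuf. That is 2.

2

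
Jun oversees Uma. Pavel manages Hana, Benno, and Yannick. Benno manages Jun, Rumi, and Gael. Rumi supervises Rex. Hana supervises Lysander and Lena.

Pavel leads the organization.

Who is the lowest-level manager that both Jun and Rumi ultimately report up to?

Jun's chain of managers is Benno, Pavel. Rumi's chain of managers is Benno, Pavel. The first manager that appears in both chains is Benno.

Benno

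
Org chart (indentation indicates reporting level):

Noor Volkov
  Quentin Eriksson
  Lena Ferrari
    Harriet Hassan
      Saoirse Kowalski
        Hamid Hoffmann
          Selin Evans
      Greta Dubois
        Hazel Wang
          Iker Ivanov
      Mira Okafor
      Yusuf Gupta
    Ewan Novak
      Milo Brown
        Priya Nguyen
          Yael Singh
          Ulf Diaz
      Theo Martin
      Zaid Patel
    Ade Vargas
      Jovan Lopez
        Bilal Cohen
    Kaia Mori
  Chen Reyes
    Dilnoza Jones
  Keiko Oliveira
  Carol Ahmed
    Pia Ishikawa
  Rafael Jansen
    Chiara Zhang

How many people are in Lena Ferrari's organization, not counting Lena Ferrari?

Lena Ferrari directly manages Harriet Hassan, Ewan Novak, Ade Vargas, Kaia Mori. Under Harriet Hassan: Yusuf Gupta, Mira Okafor, Greta Dubois, Hazel Wang, Iker Ivanov, Saoirse Kowalski, Hamid Hoffmann, Selin Evans (8). Under Ewan Novak: Zaid Patel, Theo Martin, Milo Brown, Priya Nguyen, Ulf Diaz, Yael Singh (6). Under Ade Vargas: Jovan Lopez, Bilal Cohen (2). Kaia Mori has no reports. So Lena Ferrari's organization is 4 direct reports plus everyone under them: 9 + 7 + 3 + 1 = 20.

20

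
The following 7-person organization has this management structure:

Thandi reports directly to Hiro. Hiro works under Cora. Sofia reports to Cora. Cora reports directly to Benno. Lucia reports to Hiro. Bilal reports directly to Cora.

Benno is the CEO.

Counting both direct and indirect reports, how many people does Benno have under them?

Benno directly manages Cora. Under Cora: Sofia, Hiro, Thandi, Lucia, Bilal (5). That's 6 in total.

6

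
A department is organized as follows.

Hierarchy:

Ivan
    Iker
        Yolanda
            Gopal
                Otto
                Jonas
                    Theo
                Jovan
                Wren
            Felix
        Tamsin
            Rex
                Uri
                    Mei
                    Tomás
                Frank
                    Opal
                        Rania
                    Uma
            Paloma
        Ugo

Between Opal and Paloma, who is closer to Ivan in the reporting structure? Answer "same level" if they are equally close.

Opal is 5 levels below Ivan; Paloma is 3. Paloma is higher.

Paloma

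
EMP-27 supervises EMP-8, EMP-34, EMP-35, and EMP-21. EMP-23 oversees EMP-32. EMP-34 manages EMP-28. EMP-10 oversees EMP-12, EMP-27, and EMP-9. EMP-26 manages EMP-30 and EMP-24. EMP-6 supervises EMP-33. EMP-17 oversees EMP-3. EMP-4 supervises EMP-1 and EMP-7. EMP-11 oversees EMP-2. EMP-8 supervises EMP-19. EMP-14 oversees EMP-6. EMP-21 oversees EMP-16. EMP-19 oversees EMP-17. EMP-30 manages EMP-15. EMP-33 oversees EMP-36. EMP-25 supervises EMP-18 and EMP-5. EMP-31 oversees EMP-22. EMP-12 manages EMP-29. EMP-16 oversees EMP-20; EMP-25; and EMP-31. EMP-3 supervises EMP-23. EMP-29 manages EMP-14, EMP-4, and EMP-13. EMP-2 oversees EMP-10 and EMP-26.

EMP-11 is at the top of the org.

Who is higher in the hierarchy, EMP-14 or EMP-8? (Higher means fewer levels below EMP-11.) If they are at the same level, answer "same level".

EMP-8

EMP-14 is 5 levels below EMP-11; EMP-8 is 4. EMP-8 is higher.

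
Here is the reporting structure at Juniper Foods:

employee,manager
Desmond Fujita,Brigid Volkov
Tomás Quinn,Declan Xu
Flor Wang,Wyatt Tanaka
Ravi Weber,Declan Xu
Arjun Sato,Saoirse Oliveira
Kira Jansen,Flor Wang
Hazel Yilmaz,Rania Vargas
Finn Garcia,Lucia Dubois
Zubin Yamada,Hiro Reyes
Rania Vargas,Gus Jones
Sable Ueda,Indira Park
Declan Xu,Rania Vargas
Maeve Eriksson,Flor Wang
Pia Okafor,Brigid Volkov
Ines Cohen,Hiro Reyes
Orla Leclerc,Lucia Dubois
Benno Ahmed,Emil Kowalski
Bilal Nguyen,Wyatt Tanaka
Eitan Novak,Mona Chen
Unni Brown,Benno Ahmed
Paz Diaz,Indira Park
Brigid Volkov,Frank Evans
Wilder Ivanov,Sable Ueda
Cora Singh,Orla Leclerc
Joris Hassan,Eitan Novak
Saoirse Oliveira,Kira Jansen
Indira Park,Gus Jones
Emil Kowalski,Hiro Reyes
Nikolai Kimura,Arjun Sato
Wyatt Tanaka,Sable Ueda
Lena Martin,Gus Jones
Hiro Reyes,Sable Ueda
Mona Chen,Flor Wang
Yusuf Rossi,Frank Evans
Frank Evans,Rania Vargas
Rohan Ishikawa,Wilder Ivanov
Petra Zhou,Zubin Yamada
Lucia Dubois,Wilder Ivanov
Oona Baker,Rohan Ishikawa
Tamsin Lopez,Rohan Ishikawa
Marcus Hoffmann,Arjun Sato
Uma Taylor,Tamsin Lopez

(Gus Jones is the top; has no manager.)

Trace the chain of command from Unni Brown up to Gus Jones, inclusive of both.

Unni Brown reports to Benno Ahmed. Benno Ahmed reports to Emil Kowalski. Emil Kowalski reports to Hiro Reyes. Hiro Reyes reports to Sable Ueda. Sable Ueda reports to Indira Park. Indira Park reports to Gus Jones. Gus Jones is at the top.

Unni Brown -> Benno Ahmed -> Emil Kowalski -> Hiro Reyes -> Sable Ueda -> Indira Park -> Gus Jones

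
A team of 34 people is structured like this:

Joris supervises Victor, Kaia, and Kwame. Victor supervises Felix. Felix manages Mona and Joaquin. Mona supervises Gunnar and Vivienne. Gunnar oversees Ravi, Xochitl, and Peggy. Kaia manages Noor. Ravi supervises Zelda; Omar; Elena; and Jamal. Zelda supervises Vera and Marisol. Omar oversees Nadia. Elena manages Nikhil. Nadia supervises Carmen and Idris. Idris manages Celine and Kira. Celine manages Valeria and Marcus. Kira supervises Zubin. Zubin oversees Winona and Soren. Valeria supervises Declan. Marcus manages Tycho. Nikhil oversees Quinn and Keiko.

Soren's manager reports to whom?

Soren reports to Zubin, and Zubin reports to Kira. So Soren's skip-level manager is Kira.

Kira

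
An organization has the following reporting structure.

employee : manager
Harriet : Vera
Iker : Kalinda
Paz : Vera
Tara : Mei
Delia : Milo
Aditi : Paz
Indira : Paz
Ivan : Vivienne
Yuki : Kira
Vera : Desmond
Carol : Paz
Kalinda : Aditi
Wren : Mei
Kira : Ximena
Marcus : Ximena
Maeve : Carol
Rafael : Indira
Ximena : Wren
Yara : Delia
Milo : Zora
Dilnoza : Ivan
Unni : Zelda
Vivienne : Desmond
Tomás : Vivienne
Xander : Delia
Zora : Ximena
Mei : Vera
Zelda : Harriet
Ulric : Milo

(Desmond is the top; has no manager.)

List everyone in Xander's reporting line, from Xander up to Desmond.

Xander reports to Delia. Delia reports to Milo. Milo reports to Zora. Zora reports to Ximena. Ximena reports to Wren. Wren reports to Mei. Mei reports to Vera. Vera reports to Desmond. Desmond is at the top.

Xander -> Delia -> Milo -> Zora -> Ximena -> Wren -> Mei -> Vera -> Desmond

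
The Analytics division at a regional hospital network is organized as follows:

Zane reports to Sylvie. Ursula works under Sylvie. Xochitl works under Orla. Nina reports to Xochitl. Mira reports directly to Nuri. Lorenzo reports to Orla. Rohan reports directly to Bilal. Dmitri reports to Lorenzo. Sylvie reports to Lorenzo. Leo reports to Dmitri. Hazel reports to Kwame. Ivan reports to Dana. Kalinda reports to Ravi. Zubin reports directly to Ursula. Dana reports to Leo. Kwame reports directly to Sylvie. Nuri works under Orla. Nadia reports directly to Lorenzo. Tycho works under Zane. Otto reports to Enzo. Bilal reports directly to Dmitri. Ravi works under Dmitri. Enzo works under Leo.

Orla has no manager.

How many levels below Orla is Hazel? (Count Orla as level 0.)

Chain from Hazel up to Orla: Hazel → Kwame → Sylvie → Lorenzo → Orla. That is 4 steps up, so Hazel is 4 levels below Orla.

4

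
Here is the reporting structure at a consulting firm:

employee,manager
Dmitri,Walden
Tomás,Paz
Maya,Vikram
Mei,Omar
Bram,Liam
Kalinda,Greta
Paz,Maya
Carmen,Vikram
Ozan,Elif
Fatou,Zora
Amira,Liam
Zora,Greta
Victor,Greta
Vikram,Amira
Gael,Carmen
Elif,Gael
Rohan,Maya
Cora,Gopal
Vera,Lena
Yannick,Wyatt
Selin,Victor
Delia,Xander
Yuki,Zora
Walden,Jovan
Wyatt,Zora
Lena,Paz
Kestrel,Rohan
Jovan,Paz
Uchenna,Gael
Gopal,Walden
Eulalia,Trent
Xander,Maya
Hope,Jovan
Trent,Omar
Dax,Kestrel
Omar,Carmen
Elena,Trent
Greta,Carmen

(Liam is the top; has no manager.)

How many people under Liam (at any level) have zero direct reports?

18

The people in Liam's organization with no one reporting to them are Bram, Dax, Delia, Tomás, Vera, Cora, Dmitri, Hope, Mei, Eulalia, Elena, Uchenna, Ozan, Kalinda, Yuki, Fatou, Yannick, Selin. That is 18.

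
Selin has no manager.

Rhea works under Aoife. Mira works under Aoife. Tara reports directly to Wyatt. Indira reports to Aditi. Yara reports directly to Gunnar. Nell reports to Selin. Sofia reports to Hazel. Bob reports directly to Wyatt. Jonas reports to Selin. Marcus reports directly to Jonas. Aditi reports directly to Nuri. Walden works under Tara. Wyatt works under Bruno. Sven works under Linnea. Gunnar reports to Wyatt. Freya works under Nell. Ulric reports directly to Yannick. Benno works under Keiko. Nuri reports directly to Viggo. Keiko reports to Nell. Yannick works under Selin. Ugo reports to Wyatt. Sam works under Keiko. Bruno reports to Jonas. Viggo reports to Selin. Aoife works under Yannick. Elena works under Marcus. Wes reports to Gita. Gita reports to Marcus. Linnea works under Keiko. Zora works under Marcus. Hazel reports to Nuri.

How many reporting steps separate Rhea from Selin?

Chain from Rhea up to Selin: Rhea → Aoife → Yannick → Selin. That is 3 steps up, so Rhea is 3 levels below Selin.

3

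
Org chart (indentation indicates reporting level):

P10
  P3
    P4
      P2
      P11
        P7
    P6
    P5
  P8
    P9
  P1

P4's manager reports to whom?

P10

P4 reports to P3, and P3 reports to P10. So P4's skip-level manager is P10.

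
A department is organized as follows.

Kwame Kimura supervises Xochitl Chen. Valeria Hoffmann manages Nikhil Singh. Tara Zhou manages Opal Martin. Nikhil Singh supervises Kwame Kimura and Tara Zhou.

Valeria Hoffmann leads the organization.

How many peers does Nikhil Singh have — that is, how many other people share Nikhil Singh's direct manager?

Nikhil Singh reports to Valeria Hoffmann, and Valeria Hoffmann has no other direct reports. Nikhil Singh has 0 peers.

0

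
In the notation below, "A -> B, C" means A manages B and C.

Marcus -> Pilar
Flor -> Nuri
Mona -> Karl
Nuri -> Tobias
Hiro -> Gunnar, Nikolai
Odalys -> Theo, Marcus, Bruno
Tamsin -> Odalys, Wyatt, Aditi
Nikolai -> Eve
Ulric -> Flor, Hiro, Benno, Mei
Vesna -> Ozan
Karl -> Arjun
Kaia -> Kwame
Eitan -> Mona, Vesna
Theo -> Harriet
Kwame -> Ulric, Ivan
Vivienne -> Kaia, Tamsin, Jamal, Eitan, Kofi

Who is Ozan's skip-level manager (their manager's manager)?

Ozan reports to Vesna, and Vesna reports to Eitan. So Ozan's skip-level manager is Eitan.

Eitan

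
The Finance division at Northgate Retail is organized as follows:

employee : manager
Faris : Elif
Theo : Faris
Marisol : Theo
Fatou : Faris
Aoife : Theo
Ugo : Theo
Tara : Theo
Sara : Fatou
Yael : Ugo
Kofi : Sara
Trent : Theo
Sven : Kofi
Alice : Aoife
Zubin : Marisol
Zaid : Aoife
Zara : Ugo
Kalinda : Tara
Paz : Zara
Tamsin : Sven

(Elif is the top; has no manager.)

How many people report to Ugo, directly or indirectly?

3

Ugo directly manages Yael, Zara. Yael has no reports. Under Zara: Paz (1). So Ugo's organization is 2 direct reports plus everyone under them: 1 + 2 = 3.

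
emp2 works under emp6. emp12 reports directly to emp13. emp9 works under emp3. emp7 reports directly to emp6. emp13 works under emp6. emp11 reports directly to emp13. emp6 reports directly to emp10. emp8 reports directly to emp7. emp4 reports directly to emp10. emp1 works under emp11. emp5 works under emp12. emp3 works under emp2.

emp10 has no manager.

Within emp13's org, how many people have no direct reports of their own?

2

The people in emp13's organization with no one reporting to them are emp5, emp1. That is 2.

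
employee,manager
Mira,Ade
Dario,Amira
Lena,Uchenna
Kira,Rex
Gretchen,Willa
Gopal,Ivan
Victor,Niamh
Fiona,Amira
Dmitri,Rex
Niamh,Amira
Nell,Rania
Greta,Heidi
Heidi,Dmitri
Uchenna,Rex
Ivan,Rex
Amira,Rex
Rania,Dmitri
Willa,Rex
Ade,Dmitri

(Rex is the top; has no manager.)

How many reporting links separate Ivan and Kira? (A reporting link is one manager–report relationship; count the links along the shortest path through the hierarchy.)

2

Ivan is 1 level below Rex, and Kira is 1 level below Rex (their lowest common manager). The shortest path runs up from Ivan to Rex and back down to Kira: 1 + 1 = 2 links.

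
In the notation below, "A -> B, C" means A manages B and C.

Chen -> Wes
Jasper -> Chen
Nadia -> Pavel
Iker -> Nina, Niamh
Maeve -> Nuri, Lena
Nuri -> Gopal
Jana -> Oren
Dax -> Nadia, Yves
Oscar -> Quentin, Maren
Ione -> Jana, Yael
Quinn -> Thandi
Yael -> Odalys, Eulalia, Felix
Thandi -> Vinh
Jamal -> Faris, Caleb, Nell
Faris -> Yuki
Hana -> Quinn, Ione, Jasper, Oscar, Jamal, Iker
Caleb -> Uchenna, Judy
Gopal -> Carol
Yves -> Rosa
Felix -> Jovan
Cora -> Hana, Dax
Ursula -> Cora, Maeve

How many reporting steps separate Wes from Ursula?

5

Chain from Wes up to Ursula: Wes → Chen → Jasper → Hana → Cora → Ursula. That is 5 steps up, so Wes is 5 levels below Ursula.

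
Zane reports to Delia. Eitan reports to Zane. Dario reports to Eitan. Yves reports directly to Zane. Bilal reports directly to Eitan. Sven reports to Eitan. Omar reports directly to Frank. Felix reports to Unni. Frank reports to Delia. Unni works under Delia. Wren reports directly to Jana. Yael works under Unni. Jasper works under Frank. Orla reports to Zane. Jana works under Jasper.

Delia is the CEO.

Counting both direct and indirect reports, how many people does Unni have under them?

Unni directly manages Felix, Yael. Felix has no reports. Yael has no reports. So Unni's organization is 2 direct reports plus everyone under them: 1 + 1 = 2.

2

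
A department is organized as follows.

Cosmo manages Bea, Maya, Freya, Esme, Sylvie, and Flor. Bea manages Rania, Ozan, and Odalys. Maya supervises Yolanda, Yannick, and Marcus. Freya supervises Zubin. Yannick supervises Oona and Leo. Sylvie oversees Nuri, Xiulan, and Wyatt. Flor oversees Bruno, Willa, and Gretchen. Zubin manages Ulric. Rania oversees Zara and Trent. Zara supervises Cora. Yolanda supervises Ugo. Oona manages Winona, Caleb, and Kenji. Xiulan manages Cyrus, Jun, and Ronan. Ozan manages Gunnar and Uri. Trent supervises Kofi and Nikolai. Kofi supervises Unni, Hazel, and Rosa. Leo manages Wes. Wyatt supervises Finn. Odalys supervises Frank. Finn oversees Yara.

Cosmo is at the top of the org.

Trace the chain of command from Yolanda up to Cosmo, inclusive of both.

Yolanda reports to Maya. Maya reports to Cosmo. Cosmo is at the top.

Yolanda -> Maya -> Cosmo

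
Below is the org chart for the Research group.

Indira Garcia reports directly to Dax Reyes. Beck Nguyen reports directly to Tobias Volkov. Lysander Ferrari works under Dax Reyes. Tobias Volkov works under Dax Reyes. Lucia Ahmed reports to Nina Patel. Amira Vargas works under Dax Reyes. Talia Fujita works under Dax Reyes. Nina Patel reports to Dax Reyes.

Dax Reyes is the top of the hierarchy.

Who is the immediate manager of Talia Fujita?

Dax Reyes

Talia Fujita reports directly to Dax Reyes.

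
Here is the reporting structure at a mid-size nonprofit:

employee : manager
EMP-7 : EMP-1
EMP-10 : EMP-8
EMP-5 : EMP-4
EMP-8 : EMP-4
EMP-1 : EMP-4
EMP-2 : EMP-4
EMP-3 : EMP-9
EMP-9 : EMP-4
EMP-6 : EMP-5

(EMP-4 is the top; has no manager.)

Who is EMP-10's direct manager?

EMP-10 reports directly to EMP-8.

EMP-8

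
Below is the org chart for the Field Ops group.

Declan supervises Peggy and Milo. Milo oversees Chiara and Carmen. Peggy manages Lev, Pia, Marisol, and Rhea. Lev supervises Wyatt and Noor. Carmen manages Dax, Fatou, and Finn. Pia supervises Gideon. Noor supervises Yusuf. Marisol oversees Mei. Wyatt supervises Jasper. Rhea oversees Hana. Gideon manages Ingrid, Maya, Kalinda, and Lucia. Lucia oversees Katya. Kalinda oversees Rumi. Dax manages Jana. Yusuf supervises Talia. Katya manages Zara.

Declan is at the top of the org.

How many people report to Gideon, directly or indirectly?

7

Gideon directly manages Lucia, Kalinda, Ingrid, Maya. Under Lucia: Katya, Zara (2). Under Kalinda: Rumi (1). Ingrid has no reports. Maya has no reports. So Gideon's organization is 4 direct reports plus everyone under them: 3 + 2 + 1 + 1 = 7.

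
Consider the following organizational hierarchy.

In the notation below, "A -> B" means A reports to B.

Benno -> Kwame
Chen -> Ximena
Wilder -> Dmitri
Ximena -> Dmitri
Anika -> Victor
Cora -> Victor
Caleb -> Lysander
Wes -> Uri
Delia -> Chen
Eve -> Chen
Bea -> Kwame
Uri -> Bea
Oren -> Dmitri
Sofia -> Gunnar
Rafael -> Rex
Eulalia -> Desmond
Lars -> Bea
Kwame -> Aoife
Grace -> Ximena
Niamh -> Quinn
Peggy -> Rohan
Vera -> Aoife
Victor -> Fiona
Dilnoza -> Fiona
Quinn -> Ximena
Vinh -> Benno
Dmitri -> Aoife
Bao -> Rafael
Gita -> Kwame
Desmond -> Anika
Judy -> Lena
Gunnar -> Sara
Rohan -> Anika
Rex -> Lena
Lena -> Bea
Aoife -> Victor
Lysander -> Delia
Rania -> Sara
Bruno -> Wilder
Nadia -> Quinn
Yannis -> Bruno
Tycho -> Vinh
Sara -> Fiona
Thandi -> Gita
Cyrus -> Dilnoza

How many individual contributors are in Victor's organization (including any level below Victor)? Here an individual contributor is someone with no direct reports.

17

The people in Victor's organization with no one reporting to them are Cora, Peggy, Eulalia, Vera, Oren, Nadia, Niamh, Grace, Caleb, Eve, Yannis, Tycho, Thandi, Wes, Lars, Judy, Bao. That is 17.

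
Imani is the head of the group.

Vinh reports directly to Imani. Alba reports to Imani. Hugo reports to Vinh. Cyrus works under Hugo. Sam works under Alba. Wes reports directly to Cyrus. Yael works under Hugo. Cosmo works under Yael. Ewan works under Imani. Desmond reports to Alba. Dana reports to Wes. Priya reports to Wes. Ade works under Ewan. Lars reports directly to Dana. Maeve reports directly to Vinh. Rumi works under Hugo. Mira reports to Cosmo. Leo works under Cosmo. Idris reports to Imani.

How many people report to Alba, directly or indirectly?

Alba directly manages Sam, Desmond. Sam has no reports. Desmond has no reports. So Alba's organization is 2 direct reports plus everyone under them: 1 + 1 = 2.

2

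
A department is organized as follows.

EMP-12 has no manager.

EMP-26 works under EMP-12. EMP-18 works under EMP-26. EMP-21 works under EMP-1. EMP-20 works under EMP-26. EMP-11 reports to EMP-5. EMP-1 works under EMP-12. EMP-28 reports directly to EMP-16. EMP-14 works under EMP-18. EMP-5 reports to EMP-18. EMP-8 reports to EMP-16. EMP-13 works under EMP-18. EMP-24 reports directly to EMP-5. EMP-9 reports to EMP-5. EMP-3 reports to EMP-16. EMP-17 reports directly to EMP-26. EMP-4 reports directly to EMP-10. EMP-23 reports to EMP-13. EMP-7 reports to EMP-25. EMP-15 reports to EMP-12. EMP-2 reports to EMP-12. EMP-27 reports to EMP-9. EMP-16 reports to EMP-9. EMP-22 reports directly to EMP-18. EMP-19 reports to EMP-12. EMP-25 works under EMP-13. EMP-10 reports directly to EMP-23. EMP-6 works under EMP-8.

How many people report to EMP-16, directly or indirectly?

4

EMP-16 directly manages EMP-8, EMP-28, EMP-3. Under EMP-8: EMP-6 (1). EMP-28 has no reports. EMP-3 has no reports. So EMP-16's organization is 3 direct reports plus everyone under them: 2 + 1 + 1 = 4.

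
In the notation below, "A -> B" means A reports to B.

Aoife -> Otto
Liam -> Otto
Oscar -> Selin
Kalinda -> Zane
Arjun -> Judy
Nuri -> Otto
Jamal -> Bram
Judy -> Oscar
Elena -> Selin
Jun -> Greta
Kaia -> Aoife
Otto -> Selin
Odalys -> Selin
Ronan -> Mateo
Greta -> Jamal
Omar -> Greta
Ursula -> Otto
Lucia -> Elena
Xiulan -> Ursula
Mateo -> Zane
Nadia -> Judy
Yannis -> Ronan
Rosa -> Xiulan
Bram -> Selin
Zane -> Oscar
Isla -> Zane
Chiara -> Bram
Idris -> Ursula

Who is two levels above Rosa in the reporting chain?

Rosa reports to Xiulan, and Xiulan reports to Ursula. So Rosa's skip-level manager is Ursula.

Ursula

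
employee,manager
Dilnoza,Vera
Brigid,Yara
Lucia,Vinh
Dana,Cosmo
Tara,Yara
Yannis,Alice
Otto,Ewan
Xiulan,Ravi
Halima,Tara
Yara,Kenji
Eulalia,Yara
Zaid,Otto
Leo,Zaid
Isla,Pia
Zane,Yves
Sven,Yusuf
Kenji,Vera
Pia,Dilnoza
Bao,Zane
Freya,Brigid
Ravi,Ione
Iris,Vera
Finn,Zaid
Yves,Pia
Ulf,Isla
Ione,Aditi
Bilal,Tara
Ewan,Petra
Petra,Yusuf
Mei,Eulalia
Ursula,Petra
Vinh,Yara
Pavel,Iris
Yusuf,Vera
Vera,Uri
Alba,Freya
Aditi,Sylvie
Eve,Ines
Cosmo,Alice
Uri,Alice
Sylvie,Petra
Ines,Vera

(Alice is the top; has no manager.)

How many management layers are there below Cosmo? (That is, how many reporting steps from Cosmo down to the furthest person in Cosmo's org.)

1

The longest chain under Cosmo runs Cosmo → Dana, which is 1 level below Cosmo.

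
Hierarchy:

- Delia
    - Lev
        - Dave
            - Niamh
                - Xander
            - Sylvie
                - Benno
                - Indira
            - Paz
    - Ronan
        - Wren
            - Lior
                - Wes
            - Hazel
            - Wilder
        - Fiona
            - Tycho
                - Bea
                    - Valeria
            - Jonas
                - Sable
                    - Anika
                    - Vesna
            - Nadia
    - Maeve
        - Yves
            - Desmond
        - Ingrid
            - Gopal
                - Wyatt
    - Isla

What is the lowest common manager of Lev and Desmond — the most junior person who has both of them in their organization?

Lev's chain of managers is Delia. Desmond's chain of managers is Yves, Maeve, Delia. The first manager that appears in both chains is Delia.

Delia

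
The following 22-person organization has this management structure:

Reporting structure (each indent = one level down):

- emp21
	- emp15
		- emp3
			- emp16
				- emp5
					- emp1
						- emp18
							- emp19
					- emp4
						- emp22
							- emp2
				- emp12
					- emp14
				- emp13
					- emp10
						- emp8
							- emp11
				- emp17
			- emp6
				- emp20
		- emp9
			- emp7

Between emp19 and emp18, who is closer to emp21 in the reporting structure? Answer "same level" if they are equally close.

emp19 is 7 levels below emp21; emp18 is 6. emp18 is higher.

emp18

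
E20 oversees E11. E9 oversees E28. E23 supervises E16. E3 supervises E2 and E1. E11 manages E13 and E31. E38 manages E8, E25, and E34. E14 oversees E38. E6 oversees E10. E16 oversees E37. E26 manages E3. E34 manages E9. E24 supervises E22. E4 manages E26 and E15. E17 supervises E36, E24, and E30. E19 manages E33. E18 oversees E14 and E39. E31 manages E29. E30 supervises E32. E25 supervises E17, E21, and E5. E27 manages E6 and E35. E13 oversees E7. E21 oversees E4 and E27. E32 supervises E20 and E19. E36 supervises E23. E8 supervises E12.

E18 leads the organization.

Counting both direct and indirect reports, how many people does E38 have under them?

E38 directly manages E8, E25, E34. Under E8: E12 (1). Under E25: E5, E21, E27, E35, E6, E10, E4, E15, E26, E3, E1, E2, E17, E24, E22, E30, E32, E19, E33, E20, E11, E31, E29, E13, E7, E36, E23, E16, E37 (29). Under E34: E9, E28 (2). So E38's organization is 3 direct reports plus everyone under them: 2 + 30 + 3 = 35.

35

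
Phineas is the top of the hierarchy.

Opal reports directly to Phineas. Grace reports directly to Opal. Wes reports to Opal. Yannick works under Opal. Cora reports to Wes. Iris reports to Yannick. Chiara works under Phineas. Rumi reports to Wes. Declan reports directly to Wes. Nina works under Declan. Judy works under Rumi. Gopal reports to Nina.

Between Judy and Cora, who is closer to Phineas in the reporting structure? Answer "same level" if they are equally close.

Cora

Judy is 4 levels below Phineas; Cora is 3. Cora is higher.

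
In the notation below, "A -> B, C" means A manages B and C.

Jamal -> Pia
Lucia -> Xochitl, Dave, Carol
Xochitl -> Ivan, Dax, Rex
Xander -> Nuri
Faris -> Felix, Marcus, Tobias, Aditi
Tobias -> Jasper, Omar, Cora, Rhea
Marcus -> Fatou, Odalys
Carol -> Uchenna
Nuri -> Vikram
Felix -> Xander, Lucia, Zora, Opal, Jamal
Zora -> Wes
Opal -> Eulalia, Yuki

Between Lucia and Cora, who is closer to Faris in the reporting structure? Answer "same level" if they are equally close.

same level

Both Lucia and Cora are 2 levels below Faris.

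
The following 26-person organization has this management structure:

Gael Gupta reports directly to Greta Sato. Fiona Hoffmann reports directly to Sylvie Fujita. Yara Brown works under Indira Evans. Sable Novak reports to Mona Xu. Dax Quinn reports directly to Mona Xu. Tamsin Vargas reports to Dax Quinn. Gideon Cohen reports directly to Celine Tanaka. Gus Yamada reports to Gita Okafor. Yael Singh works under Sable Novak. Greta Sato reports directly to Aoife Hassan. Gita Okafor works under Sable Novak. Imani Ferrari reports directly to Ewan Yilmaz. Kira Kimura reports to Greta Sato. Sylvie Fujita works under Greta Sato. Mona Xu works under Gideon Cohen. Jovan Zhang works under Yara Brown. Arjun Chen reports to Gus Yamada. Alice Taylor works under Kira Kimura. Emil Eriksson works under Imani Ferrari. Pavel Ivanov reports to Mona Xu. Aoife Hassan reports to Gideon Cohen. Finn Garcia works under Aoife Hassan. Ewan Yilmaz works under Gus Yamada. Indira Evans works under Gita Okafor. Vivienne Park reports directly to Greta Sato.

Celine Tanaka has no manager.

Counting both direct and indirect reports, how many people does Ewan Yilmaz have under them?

2

Ewan Yilmaz directly manages Imani Ferrari. Under Imani Ferrari: Emil Eriksson (1). That's 2 in total.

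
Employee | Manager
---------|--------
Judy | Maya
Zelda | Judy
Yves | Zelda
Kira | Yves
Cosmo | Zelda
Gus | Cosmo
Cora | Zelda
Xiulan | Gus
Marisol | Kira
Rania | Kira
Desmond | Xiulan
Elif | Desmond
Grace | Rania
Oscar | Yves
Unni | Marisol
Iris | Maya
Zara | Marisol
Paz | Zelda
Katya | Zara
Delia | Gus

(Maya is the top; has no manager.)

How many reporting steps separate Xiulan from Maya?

Chain from Xiulan up to Maya: Xiulan → Gus → Cosmo → Zelda → Judy → Maya. That is 5 steps up, so Xiulan is 5 levels below Maya.

5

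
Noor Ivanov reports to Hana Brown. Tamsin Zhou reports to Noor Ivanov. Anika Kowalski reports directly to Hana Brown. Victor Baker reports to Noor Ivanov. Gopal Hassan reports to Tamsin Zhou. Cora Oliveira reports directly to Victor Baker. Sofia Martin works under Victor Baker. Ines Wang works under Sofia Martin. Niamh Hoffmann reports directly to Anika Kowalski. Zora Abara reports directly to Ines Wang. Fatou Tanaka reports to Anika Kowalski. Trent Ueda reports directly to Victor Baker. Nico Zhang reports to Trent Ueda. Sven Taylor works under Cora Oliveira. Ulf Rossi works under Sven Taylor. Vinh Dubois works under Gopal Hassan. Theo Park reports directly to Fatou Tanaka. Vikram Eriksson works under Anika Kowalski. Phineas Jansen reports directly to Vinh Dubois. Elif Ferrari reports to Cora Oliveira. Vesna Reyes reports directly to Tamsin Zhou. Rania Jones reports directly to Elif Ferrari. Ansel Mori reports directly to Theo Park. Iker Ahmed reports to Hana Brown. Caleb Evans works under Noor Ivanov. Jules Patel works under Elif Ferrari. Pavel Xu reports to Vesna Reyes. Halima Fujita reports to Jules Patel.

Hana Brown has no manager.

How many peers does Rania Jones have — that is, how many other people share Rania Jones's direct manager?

1

Rania Jones reports to Elif Ferrari. Elif Ferrari's other direct reports are Jules Patel — 1 peer.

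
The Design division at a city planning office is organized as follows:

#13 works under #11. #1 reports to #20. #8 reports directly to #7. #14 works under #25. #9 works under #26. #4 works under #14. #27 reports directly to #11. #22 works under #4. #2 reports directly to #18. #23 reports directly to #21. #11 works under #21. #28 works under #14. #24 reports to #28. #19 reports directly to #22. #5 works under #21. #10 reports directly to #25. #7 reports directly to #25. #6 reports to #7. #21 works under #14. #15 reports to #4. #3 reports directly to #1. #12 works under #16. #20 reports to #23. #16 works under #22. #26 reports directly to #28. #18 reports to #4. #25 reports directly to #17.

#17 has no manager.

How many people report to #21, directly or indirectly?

8

#21 directly manages #23, #11, #5. Under #23: #20, #1, #3 (3). Under #11: #13, #27 (2). #5 has no reports. So #21's organization is 3 direct reports plus everyone under them: 4 + 3 + 1 = 8.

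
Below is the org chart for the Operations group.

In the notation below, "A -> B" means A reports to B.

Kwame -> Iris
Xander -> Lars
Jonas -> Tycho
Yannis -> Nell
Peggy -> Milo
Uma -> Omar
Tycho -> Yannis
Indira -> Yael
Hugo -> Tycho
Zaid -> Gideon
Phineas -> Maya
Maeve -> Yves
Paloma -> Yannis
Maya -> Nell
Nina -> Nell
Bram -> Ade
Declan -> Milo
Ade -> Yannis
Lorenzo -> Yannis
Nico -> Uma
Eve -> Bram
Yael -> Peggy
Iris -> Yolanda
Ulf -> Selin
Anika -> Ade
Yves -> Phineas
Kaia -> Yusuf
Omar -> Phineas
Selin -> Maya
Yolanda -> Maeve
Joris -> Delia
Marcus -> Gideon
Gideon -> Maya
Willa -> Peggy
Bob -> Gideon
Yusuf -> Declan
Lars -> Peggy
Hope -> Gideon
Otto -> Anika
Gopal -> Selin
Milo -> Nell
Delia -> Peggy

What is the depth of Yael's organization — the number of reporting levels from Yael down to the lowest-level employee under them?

1

The longest chain under Yael runs Yael → Indira, which is 1 level below Yael.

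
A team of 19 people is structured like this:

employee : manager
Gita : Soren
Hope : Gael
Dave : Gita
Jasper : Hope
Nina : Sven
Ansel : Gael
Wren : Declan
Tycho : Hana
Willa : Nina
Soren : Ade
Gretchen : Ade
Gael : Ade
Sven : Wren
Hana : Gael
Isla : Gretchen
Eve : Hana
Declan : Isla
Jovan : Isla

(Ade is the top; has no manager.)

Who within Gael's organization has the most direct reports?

Gael

Direct-report counts within Gael's organization: Gael has 3; Hope has 1; Hana has 2. The largest is 3, held by Gael.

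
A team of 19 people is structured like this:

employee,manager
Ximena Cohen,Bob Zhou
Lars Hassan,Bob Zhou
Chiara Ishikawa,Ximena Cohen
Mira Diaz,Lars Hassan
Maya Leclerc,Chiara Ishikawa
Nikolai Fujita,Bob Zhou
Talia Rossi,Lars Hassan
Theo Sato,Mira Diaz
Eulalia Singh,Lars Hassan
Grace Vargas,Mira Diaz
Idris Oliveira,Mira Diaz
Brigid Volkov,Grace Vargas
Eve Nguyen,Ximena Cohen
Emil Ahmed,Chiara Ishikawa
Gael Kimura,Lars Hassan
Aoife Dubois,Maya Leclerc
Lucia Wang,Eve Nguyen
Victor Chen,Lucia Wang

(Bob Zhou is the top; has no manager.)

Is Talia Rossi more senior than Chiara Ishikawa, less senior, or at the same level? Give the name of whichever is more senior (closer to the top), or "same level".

same level

Both Talia Rossi and Chiara Ishikawa are 2 levels below Bob Zhou.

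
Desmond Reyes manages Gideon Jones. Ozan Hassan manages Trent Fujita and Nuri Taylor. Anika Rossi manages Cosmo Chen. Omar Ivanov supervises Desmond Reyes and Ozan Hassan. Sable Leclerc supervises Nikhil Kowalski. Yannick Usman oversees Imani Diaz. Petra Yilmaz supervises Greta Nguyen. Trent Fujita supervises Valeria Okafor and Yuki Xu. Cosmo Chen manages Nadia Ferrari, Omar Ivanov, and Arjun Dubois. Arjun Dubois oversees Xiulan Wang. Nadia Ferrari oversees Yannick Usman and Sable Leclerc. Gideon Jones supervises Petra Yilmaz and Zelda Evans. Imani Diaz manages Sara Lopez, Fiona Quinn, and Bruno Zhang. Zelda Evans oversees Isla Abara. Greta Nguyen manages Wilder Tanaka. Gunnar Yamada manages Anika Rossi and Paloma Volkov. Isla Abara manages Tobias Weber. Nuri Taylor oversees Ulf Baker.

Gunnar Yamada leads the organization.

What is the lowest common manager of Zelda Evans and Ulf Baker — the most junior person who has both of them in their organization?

Omar Ivanov

Zelda Evans's chain of managers is Gideon Jones, Desmond Reyes, Omar Ivanov, Cosmo Chen, Anika Rossi, Gunnar Yamada. Ulf Baker's chain of managers is Nuri Taylor, Ozan Hassan, Omar Ivanov, Cosmo Chen, Anika Rossi, Gunnar Yamada. The first manager that appears in both chains is Omar Ivanov.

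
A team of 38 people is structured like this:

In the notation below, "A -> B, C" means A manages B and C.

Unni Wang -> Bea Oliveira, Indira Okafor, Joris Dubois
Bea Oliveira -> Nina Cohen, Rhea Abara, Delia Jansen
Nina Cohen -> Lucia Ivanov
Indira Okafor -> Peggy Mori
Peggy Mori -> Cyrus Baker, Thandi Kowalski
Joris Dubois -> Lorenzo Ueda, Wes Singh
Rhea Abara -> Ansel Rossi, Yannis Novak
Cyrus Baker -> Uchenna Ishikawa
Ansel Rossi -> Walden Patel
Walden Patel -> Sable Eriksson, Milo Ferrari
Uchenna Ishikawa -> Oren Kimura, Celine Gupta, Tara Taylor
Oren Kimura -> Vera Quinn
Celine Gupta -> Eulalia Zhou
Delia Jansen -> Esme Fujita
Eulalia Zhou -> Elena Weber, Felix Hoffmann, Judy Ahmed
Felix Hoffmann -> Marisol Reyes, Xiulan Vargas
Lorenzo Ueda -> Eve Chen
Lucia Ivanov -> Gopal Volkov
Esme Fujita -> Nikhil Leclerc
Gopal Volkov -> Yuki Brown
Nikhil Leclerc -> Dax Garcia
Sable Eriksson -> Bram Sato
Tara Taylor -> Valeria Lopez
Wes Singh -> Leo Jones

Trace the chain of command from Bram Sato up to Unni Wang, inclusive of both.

Bram Sato -> Sable Eriksson -> Walden Patel -> Ansel Rossi -> Rhea Abara -> Bea Oliveira -> Unni Wang

Bram Sato reports to Sable Eriksson. Sable Eriksson reports to Walden Patel. Walden Patel reports to Ansel Rossi. Ansel Rossi reports to Rhea Abara. Rhea Abara reports to Bea Oliveira. Bea Oliveira reports to Unni Wang. Unni Wang is at the top.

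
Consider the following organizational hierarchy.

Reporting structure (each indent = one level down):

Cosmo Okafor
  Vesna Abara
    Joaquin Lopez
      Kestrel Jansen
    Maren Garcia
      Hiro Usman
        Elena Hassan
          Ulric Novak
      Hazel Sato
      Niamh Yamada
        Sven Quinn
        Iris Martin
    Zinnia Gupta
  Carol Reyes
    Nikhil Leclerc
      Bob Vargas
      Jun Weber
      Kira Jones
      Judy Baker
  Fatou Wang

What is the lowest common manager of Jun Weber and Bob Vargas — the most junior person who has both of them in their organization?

Jun Weber's chain of managers is Nikhil Leclerc, Carol Reyes, Cosmo Okafor. Bob Vargas's chain of managers is Nikhil Leclerc, Carol Reyes, Cosmo Okafor. The first manager that appears in both chains is Nikhil Leclerc.

Nikhil Leclerc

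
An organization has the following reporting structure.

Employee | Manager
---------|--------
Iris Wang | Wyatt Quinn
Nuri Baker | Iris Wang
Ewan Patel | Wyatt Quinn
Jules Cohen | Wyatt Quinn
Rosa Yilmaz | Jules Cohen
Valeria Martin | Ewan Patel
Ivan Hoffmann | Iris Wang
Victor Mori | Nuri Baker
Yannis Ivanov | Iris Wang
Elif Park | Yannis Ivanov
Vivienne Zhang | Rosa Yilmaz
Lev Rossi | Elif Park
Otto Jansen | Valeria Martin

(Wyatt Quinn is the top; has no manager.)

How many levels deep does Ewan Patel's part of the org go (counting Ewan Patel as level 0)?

2

The longest chain under Ewan Patel runs Ewan Patel → Valeria Martin → Otto Jansen, which is 2 levels below Ewan Patel.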